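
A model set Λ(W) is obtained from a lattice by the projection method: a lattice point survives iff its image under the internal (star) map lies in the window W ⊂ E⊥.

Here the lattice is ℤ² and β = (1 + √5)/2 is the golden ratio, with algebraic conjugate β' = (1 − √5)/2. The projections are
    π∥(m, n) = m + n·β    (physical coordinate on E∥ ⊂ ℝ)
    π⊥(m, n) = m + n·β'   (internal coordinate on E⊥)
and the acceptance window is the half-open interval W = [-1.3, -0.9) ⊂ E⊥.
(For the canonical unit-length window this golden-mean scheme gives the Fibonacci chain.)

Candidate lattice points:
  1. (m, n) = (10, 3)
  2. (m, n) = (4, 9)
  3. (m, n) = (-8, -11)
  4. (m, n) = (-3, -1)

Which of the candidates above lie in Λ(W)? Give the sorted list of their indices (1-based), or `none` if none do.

Numerically β ≈ 1.618034 and β' = −1/β ≈ -0.618034.
[1] lift (10,3): star map gives 8.145898; window check -1.3 ≤ 8.145898 < -0.9 is false → out
[2] lift (4,9): star map gives -1.562306; window check -1.3 ≤ -1.562306 < -0.9 is false → out
[3] lift (-8,-11): star map gives -1.201626; window check -1.3 ≤ -1.201626 < -0.9 is true → IN Λ
[4] lift (-3,-1): star map gives -2.381966; window check -1.3 ≤ -2.381966 < -0.9 is false → out

3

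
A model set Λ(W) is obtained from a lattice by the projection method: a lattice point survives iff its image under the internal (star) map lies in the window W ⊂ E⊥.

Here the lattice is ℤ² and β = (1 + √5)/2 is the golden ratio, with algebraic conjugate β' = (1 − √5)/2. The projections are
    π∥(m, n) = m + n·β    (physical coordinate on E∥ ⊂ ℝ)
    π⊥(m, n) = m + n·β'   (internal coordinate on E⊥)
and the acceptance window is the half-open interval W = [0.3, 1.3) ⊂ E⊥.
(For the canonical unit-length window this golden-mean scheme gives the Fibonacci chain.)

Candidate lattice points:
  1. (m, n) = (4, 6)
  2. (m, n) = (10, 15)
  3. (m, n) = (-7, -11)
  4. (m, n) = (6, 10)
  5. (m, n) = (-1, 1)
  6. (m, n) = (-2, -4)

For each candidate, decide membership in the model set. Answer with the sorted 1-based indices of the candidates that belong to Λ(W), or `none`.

Numerically β ≈ 1.6180 and β' = −1/β ≈ -0.6180.
candidate 1: (m,n)=(4,6) → π∥ = 4+6·β ≈ 13.7082, π⊥ = 4+6·β' ≈ 0.2918 ∉ [0.3, 1.3) ⇒ out
candidate 2: (m,n)=(10,15) → π∥ = 10+15·β ≈ 34.2705, π⊥ = 10+15·β' ≈ 0.7295 ∈ [0.3, 1.3) ⇒ IN Λ
candidate 3: (m,n)=(-7,-11) → π∥ = -7-11·β ≈ -24.7984, π⊥ = -7-11·β' ≈ -0.2016 ∉ [0.3, 1.3) ⇒ out
candidate 4: (m,n)=(6,10) → π∥ = 6+10·β ≈ 22.1803, π⊥ = 6+10·β' ≈ -0.1803 ∉ [0.3, 1.3) ⇒ out
candidate 5: (m,n)=(-1,1) → π∥ = -1+1·β ≈ 0.6180, π⊥ = -1+1·β' ≈ -1.6180 ∉ [0.3, 1.3) ⇒ out
candidate 6: (m,n)=(-2,-4) → π∥ = -2-4·β ≈ -8.4721, π⊥ = -2-4·β' ≈ 0.4721 ∈ [0.3, 1.3) ⇒ IN Λ

2, 6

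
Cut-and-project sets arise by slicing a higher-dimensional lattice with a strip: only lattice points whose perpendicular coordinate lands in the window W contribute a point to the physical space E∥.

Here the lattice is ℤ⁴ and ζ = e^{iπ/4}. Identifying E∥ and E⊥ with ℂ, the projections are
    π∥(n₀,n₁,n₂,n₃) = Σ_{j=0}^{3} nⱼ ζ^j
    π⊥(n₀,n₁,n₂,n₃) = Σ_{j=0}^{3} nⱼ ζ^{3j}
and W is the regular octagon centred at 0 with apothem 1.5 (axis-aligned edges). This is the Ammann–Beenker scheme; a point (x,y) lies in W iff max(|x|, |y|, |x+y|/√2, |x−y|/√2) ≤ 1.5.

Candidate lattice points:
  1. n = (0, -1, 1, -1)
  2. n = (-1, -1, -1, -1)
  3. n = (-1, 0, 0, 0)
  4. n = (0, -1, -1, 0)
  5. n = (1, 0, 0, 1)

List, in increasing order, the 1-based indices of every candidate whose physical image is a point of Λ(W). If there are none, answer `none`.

π⊥(n) = n₀ + n₁ζ³ + n₂ζ⁶ + n₃ζ⁹ where ζ = e^{iπ/4}.
#1 (0, -1, 1, -1): internal (0.000000, -2.414214); octagon support 2.414214 vs apothem 1.5 → ∉ W
#2 (-1, -1, -1, -1): internal (-1.000000, -0.414214); octagon support 1.000000 vs apothem 1.5 → ∈ W
#3 (-1, 0, 0, 0): internal (-1.000000, 0.000000); octagon support 1.000000 vs apothem 1.5 → ∈ W
#4 (0, -1, -1, 0): internal (0.707107, 0.292893); octagon support 0.707107 vs apothem 1.5 → ∈ W
#5 (1, 0, 0, 1): internal (1.707107, 0.707107); octagon support 1.707107 vs apothem 1.5 → ∉ W

2, 3, 4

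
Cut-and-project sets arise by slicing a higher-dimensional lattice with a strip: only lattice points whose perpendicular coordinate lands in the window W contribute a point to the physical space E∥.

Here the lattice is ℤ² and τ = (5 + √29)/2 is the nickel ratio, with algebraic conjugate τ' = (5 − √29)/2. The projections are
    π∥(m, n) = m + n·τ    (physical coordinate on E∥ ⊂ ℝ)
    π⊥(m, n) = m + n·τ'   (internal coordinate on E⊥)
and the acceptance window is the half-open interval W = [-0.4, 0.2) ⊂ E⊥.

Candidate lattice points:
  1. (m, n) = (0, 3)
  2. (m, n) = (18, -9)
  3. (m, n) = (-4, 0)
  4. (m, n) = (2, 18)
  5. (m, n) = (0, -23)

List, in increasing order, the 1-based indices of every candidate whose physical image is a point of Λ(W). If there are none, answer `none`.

Numerically τ ≈ 5.192582 and τ' = −1/τ ≈ -0.192582.
[1] lift (0,3): star map gives -0.577747; window check -0.4 ≤ -0.577747 < 0.2 is false → out
[2] lift (18,-9): star map gives 19.733242; window check -0.4 ≤ 19.733242 < 0.2 is false → out
[3] lift (-4,0): star map gives -4.000000; window check -0.4 ≤ -4.000000 < 0.2 is false → out
[4] lift (2,18): star map gives -1.466483; window check -0.4 ≤ -1.466483 < 0.2 is false → out
[5] lift (0,-23): star map gives 4.429395; window check -0.4 ≤ 4.429395 < 0.2 is false → out

none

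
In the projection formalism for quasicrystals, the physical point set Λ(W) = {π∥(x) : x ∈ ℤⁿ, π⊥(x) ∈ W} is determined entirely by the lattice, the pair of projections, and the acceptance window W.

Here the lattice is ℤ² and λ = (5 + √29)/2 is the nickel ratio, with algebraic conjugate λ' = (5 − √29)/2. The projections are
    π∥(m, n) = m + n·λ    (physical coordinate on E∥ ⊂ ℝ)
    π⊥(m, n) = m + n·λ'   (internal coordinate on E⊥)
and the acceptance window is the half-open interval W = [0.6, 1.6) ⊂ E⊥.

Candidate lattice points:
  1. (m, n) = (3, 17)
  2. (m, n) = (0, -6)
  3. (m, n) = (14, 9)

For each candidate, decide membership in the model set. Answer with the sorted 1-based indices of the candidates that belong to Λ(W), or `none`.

Numerically λ ≈ 5.1926 and λ' = −1/λ ≈ -0.1926.
candidate 1: (m,n)=(3,17) → π∥ = 3+17·λ ≈ 91.2739, π⊥ = 3+17·λ' ≈ -0.2739 ∉ [0.6, 1.6) ⇒ out
candidate 2: (m,n)=(0,-6) → π∥ = 0-6·λ ≈ -31.1555, π⊥ = 0-6·λ' ≈ 1.1555 ∈ [0.6, 1.6) ⇒ IN Λ
candidate 3: (m,n)=(14,9) → π∥ = 14+9·λ ≈ 60.7332, π⊥ = 14+9·λ' ≈ 12.2668 ∉ [0.6, 1.6) ⇒ out

2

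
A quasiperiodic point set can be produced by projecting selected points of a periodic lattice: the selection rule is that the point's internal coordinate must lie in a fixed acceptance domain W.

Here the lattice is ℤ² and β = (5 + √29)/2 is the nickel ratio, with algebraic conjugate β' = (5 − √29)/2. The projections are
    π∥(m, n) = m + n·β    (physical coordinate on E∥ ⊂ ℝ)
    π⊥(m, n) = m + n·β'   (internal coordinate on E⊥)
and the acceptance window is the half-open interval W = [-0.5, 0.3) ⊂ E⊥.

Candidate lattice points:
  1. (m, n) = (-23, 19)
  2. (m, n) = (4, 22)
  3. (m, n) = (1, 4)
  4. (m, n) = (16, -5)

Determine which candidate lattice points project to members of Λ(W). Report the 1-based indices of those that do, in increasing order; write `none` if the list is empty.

Compute β' = (5−√29)/2 = -0.19258, so π⊥(m,n) = m -0.19258·n.
candidate 1: (m,n)=(-23,19) → π∥ = -23+19·β ≈ 75.65907, π⊥ = -23+19·β' ≈ -26.65907 ∉ [-0.5, 0.3) ⇒ out
candidate 2: (m,n)=(4,22) → π∥ = 4+22·β ≈ 118.23681, π⊥ = 4+22·β' ≈ -0.23681 ∈ [-0.5, 0.3) ⇒ IN Λ
candidate 3: (m,n)=(1,4) → π∥ = 1+4·β ≈ 21.77033, π⊥ = 1+4·β' ≈ 0.22967 ∈ [-0.5, 0.3) ⇒ IN Λ
candidate 4: (m,n)=(16,-5) → π∥ = 16-5·β ≈ -9.96291, π⊥ = 16-5·β' ≈ 16.96291 ∉ [-0.5, 0.3) ⇒ out

2, 3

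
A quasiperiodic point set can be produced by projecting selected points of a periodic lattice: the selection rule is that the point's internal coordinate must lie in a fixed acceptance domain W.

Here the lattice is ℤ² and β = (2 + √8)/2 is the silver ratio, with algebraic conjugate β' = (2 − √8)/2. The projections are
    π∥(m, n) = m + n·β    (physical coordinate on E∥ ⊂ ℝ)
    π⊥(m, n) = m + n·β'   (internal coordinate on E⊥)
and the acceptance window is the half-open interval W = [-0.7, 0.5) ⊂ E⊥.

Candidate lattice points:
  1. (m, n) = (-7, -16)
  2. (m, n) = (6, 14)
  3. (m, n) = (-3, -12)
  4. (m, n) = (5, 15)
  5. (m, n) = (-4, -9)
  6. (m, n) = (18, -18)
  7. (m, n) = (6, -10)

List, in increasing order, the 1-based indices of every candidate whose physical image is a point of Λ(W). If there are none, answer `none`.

1, 2, 5

Numerically β ≈ 2.4142 and β' = −1/β ≈ -0.4142.
candidate 1: (m,n)=(-7,-16) → π∥ = -7-16·β ≈ -45.6274, π⊥ = -7-16·β' ≈ -0.3726 ∈ [-0.7, 0.5) ⇒ IN Λ
candidate 2: (m,n)=(6,14) → π∥ = 6+14·β ≈ 39.7990, π⊥ = 6+14·β' ≈ 0.2010 ∈ [-0.7, 0.5) ⇒ IN Λ
candidate 3: (m,n)=(-3,-12) → π∥ = -3-12·β ≈ -31.9706, π⊥ = -3-12·β' ≈ 1.9706 ∉ [-0.7, 0.5) ⇒ out
candidate 4: (m,n)=(5,15) → π∥ = 5+15·β ≈ 41.2132, π⊥ = 5+15·β' ≈ -1.2132 ∉ [-0.7, 0.5) ⇒ out
candidate 5: (m,n)=(-4,-9) → π∥ = -4-9·β ≈ -25.7279, π⊥ = -4-9·β' ≈ -0.2721 ∈ [-0.7, 0.5) ⇒ IN Λ
candidate 6: (m,n)=(18,-18) → π∥ = 18-18·β ≈ -25.4558, π⊥ = 18-18·β' ≈ 25.4558 ∉ [-0.7, 0.5) ⇒ out
candidate 7: (m,n)=(6,-10) → π∥ = 6-10·β ≈ -18.1421, π⊥ = 6-10·β' ≈ 10.1421 ∉ [-0.7, 0.5) ⇒ out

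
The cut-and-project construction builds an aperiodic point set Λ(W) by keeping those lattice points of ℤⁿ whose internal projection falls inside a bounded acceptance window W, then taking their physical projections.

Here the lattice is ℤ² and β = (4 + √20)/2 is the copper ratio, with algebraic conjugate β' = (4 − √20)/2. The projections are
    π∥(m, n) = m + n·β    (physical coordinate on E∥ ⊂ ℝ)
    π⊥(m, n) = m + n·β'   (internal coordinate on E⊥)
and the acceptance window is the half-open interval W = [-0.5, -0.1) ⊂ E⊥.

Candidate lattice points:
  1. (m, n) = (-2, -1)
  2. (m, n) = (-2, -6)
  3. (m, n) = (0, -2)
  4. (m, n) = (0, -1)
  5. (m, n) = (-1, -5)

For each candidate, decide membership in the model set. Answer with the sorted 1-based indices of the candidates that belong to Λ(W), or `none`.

Compute β' = (4−√20)/2 = -0.23607, so π⊥(m,n) = m -0.23607·n.
candidate 1: (m,n)=(-2,-1) → π∥ = -2-1·β ≈ -6.23607, π⊥ = -2-1·β' ≈ -1.76393 ∉ [-0.5, -0.1) ⇒ out
candidate 2: (m,n)=(-2,-6) → π∥ = -2-6·β ≈ -27.41641, π⊥ = -2-6·β' ≈ -0.58359 ∉ [-0.5, -0.1) ⇒ out
candidate 3: (m,n)=(0,-2) → π∥ = 0-2·β ≈ -8.47214, π⊥ = 0-2·β' ≈ 0.47214 ∉ [-0.5, -0.1) ⇒ out
candidate 4: (m,n)=(0,-1) → π∥ = 0-1·β ≈ -4.23607, π⊥ = 0-1·β' ≈ 0.23607 ∉ [-0.5, -0.1) ⇒ out
candidate 5: (m,n)=(-1,-5) → π∥ = -1-5·β ≈ -22.18034, π⊥ = -1-5·β' ≈ 0.18034 ∉ [-0.5, -0.1) ⇒ out

none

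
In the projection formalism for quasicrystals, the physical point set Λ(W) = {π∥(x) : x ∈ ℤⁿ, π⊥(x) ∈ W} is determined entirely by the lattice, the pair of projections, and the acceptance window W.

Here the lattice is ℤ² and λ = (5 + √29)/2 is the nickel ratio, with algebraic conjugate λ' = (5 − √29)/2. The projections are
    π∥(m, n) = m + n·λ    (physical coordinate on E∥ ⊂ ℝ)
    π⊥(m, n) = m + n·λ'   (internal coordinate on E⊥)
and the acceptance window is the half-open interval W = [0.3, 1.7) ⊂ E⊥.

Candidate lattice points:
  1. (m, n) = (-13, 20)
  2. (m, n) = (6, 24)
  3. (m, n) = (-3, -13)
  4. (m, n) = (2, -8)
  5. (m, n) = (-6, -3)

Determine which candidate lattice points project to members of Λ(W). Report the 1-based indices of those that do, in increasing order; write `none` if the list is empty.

Compute λ' = (5−√29)/2 = -0.192582, so π⊥(m,n) = m -0.192582·n.
candidate 1: (m,n)=(-13,20) → π∥ = -13+20·λ ≈ 90.851648, π⊥ = -13+20·λ' ≈ -16.851648 ∉ [0.3, 1.7) ⇒ out
candidate 2: (m,n)=(6,24) → π∥ = 6+24·λ ≈ 130.621978, π⊥ = 6+24·λ' ≈ 1.378022 ∈ [0.3, 1.7) ⇒ IN Λ
candidate 3: (m,n)=(-3,-13) → π∥ = -3-13·λ ≈ -70.503571, π⊥ = -3-13·λ' ≈ -0.496429 ∉ [0.3, 1.7) ⇒ out
candidate 4: (m,n)=(2,-8) → π∥ = 2-8·λ ≈ -39.540659, π⊥ = 2-8·λ' ≈ 3.540659 ∉ [0.3, 1.7) ⇒ out
candidate 5: (m,n)=(-6,-3) → π∥ = -6-3·λ ≈ -21.577747, π⊥ = -6-3·λ' ≈ -5.422253 ∉ [0.3, 1.7) ⇒ out

2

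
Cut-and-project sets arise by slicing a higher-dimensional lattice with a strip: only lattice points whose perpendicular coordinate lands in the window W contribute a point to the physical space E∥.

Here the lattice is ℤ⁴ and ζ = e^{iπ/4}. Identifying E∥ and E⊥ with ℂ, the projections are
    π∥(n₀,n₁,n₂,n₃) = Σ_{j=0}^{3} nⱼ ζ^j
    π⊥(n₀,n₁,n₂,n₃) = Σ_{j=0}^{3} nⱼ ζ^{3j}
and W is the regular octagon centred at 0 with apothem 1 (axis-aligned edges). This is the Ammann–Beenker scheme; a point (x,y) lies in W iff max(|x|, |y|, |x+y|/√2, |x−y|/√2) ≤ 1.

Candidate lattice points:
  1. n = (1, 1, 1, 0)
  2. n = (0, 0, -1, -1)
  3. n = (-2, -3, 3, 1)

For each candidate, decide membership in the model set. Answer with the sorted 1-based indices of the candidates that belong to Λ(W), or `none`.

With ζ = e^{iπ/4} the internal vectors are ζ^0,ζ^3,ζ^6,ζ^9.
candidate 1: n = (1, 1, 1, 0) → π⊥ ≈ (+0.29289, -0.29289); max(|x|,|y|,|x±y|/√2) = 0.41421 ≤ 1 ⇒ ∈ W
candidate 2: n = (0, 0, -1, -1) → π⊥ ≈ (-0.70711, +0.29289); max(|x|,|y|,|x±y|/√2) = 0.70711 ≤ 1 ⇒ ∈ W
candidate 3: n = (-2, -3, 3, 1) → π⊥ ≈ (+0.82843, -4.41421); max(|x|,|y|,|x±y|/√2) = 4.41421 > 1 ⇒ ∉ W

1, 2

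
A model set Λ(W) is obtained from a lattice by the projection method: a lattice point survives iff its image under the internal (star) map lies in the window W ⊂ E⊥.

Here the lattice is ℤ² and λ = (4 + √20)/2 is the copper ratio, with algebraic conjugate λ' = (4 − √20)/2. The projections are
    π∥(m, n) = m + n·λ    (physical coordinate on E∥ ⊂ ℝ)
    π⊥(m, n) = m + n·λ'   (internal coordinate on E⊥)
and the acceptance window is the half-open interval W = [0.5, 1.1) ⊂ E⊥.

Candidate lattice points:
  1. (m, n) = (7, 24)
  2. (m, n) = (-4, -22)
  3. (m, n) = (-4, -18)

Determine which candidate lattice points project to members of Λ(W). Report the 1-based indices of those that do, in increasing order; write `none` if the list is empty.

λ' = (4−√20)/2 ≈ -0.236068.
candidate 1: (m,n)=(7,24) → π∥ = 7+24·λ ≈ 108.665631, π⊥ = 7+24·λ' ≈ 1.334369 ∉ [0.5, 1.1) ⇒ out
candidate 2: (m,n)=(-4,-22) → π∥ = -4-22·λ ≈ -97.193496, π⊥ = -4-22·λ' ≈ 1.193496 ∉ [0.5, 1.1) ⇒ out
candidate 3: (m,n)=(-4,-18) → π∥ = -4-18·λ ≈ -80.249224, π⊥ = -4-18·λ' ≈ 0.249224 ∉ [0.5, 1.1) ⇒ out

none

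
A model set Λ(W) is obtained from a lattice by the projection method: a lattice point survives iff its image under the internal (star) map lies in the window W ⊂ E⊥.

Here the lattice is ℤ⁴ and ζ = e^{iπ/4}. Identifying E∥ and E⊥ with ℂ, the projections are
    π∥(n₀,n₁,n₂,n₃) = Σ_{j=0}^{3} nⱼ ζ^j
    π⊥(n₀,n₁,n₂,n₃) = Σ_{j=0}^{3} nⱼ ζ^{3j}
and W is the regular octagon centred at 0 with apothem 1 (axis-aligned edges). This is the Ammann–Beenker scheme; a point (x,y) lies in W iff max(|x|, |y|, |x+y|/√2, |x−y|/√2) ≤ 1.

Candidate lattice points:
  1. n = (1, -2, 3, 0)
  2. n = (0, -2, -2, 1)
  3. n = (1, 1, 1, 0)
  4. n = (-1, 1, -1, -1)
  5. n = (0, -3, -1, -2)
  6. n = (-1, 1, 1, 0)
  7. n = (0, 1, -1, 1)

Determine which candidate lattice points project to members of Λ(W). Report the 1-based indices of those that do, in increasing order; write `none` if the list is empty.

π⊥(n) = n₀ + n₁ζ³ + n₂ζ⁶ + n₃ζ⁹ where ζ = e^{iπ/4}.
candidate 1: n = (1, -2, 3, 0) → π⊥ ≈ (+2.414214, -4.414214); max(|x|,|y|,|x±y|/√2) = 4.828427 > 1 ⇒ ∉ W
candidate 2: n = (0, -2, -2, 1) → π⊥ ≈ (+2.121320, +1.292893); max(|x|,|y|,|x±y|/√2) = 2.414214 > 1 ⇒ ∉ W
candidate 3: n = (1, 1, 1, 0) → π⊥ ≈ (+0.292893, -0.292893); max(|x|,|y|,|x±y|/√2) = 0.414214 ≤ 1 ⇒ ∈ W
candidate 4: n = (-1, 1, -1, -1) → π⊥ ≈ (-2.414214, +1.000000); max(|x|,|y|,|x±y|/√2) = 2.414214 > 1 ⇒ ∉ W
candidate 5: n = (0, -3, -1, -2) → π⊥ ≈ (+0.707107, -2.535534); max(|x|,|y|,|x±y|/√2) = 2.535534 > 1 ⇒ ∉ W
candidate 6: n = (-1, 1, 1, 0) → π⊥ ≈ (-1.707107, -0.292893); max(|x|,|y|,|x±y|/√2) = 1.707107 > 1 ⇒ ∉ W
candidate 7: n = (0, 1, -1, 1) → π⊥ ≈ (+0.000000, +2.414214); max(|x|,|y|,|x±y|/√2) = 2.414214 > 1 ⇒ ∉ W

3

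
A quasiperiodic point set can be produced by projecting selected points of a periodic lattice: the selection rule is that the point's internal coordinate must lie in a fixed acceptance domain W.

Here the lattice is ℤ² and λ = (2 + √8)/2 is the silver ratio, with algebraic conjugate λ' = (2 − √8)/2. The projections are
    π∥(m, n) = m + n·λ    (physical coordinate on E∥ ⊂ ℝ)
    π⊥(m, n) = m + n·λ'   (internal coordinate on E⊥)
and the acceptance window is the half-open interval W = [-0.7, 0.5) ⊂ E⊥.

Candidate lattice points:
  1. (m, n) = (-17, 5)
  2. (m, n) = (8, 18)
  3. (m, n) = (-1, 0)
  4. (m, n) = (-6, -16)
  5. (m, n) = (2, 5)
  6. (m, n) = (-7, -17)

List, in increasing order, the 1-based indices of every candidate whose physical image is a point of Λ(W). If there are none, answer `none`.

5, 6

Compute λ' = (2−√8)/2 = -0.4142, so π⊥(m,n) = m -0.4142·n.
[1] lift (-17,5): star map gives -19.0711; window check -0.7 ≤ -19.0711 < 0.5 is false → out
[2] lift (8,18): star map gives 0.5442; window check -0.7 ≤ 0.5442 < 0.5 is false → out
[3] lift (-1,0): star map gives -1.0000; window check -0.7 ≤ -1.0000 < 0.5 is false → out
[4] lift (-6,-16): star map gives 0.6274; window check -0.7 ≤ 0.6274 < 0.5 is false → out
[5] lift (2,5): star map gives -0.0711; window check -0.7 ≤ -0.0711 < 0.5 is true → IN Λ
[6] lift (-7,-17): star map gives 0.0416; window check -0.7 ≤ 0.0416 < 0.5 is true → IN Λ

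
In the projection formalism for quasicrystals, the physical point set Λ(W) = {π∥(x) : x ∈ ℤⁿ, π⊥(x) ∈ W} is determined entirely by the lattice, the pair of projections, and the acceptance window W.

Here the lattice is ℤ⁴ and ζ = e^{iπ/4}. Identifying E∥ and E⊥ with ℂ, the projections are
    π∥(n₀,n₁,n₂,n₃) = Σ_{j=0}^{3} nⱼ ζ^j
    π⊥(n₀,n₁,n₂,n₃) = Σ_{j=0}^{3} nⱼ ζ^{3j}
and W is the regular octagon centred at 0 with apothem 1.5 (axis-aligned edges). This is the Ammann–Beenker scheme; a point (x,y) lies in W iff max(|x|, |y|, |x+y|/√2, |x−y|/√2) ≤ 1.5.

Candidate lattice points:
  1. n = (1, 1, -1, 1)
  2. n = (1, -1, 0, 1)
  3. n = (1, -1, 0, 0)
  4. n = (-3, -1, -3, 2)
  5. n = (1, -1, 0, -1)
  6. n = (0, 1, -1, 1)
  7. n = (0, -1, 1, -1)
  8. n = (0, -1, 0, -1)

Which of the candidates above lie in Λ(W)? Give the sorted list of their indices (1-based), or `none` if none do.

Internal map: ζ^{3j} for j=0..3 gives (1,0), (−√2/2,√2/2), (0,−1), (√2/2,√2/2).
#1 (1, 1, -1, 1): internal (1.000000, 2.414214); octagon support 2.414214 vs apothem 1.5 → ∉ W
#2 (1, -1, 0, 1): internal (2.414214, 0.000000); octagon support 2.414214 vs apothem 1.5 → ∉ W
#3 (1, -1, 0, 0): internal (1.707107, -0.707107); octagon support 1.707107 vs apothem 1.5 → ∉ W
#4 (-3, -1, -3, 2): internal (-0.878680, 3.707107); octagon support 3.707107 vs apothem 1.5 → ∉ W
#5 (1, -1, 0, -1): internal (1.000000, -1.414214); octagon support 1.707107 vs apothem 1.5 → ∉ W
#6 (0, 1, -1, 1): internal (0.000000, 2.414214); octagon support 2.414214 vs apothem 1.5 → ∉ W
#7 (0, -1, 1, -1): internal (0.000000, -2.414214); octagon support 2.414214 vs apothem 1.5 → ∉ W
#8 (0, -1, 0, -1): internal (0.000000, -1.414214); octagon support 1.414214 vs apothem 1.5 → ∈ W

8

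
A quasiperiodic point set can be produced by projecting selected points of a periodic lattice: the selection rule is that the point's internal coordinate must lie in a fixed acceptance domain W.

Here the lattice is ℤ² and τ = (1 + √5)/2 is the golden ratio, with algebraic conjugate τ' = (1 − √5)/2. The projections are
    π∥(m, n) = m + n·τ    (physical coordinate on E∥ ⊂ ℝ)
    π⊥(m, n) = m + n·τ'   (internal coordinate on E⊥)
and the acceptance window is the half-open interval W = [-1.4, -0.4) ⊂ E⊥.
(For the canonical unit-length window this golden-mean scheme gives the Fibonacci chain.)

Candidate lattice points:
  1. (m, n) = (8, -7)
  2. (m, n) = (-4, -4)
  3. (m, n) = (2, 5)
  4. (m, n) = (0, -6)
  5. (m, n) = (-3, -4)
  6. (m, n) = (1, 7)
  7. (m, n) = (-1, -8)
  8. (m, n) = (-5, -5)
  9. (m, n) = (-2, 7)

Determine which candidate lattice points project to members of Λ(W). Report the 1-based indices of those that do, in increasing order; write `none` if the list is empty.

3, 5

Compute τ' = (1−√5)/2 = -0.6180, so π⊥(m,n) = m -0.6180·n.
[1] lift (8,-7): star map gives 12.3262; window check -1.4 ≤ 12.3262 < -0.4 is false → out
[2] lift (-4,-4): star map gives -1.5279; window check -1.4 ≤ -1.5279 < -0.4 is false → out
[3] lift (2,5): star map gives -1.0902; window check -1.4 ≤ -1.0902 < -0.4 is true → IN Λ
[4] lift (0,-6): star map gives 3.7082; window check -1.4 ≤ 3.7082 < -0.4 is false → out
[5] lift (-3,-4): star map gives -0.5279; window check -1.4 ≤ -0.5279 < -0.4 is true → IN Λ
[6] lift (1,7): star map gives -3.3262; window check -1.4 ≤ -3.3262 < -0.4 is false → out
[7] lift (-1,-8): star map gives 3.9443; window check -1.4 ≤ 3.9443 < -0.4 is false → out
[8] lift (-5,-5): star map gives -1.9098; window check -1.4 ≤ -1.9098 < -0.4 is false → out
[9] lift (-2,7): star map gives -6.3262; window check -1.4 ≤ -6.3262 < -0.4 is false → out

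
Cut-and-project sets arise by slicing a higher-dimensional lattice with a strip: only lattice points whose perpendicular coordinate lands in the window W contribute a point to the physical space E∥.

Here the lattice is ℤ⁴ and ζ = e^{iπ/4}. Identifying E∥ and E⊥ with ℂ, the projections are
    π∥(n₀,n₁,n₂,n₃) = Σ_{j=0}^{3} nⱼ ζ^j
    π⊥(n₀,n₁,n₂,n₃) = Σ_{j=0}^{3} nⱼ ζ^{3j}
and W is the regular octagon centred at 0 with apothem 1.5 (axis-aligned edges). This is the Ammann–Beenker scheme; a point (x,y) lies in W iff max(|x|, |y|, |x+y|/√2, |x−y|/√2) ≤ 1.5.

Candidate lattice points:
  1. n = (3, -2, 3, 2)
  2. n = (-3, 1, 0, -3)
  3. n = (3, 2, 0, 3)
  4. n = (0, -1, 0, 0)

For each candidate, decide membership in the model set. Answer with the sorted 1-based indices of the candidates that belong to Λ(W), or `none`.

4

π⊥(n) = n₀ + n₁ζ³ + n₂ζ⁶ + n₃ζ⁹ where ζ = e^{iπ/4}.
candidate 1: n = (3, -2, 3, 2) → π⊥ ≈ (+5.8284, -3.0000); max(|x|,|y|,|x±y|/√2) = 6.2426 > 1.5 ⇒ ∉ W
candidate 2: n = (-3, 1, 0, -3) → π⊥ ≈ (-5.8284, -1.4142); max(|x|,|y|,|x±y|/√2) = 5.8284 > 1.5 ⇒ ∉ W
candidate 3: n = (3, 2, 0, 3) → π⊥ ≈ (+3.7071, +3.5355); max(|x|,|y|,|x±y|/√2) = 5.1213 > 1.5 ⇒ ∉ W
candidate 4: n = (0, -1, 0, 0) → π⊥ ≈ (+0.7071, -0.7071); max(|x|,|y|,|x±y|/√2) = 1.0000 ≤ 1.5 ⇒ ∈ W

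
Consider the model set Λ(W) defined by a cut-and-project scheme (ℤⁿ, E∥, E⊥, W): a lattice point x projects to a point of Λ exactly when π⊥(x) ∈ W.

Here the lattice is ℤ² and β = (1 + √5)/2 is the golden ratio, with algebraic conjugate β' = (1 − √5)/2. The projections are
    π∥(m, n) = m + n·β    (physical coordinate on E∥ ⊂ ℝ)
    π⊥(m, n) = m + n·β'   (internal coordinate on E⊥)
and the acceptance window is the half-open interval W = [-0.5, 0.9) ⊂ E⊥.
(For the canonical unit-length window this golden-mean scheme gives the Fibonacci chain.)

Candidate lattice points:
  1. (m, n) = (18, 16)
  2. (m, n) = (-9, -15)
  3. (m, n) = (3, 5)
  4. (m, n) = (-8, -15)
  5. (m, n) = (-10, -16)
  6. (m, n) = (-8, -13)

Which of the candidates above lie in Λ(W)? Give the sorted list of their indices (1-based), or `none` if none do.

2, 3, 5, 6

Numerically β ≈ 1.6180 and β' = −1/β ≈ -0.6180.
[1] lift (18,16): star map gives 8.1115; window check -0.5 ≤ 8.1115 < 0.9 is false → out
[2] lift (-9,-15): star map gives 0.2705; window check -0.5 ≤ 0.2705 < 0.9 is true → IN Λ
[3] lift (3,5): star map gives -0.0902; window check -0.5 ≤ -0.0902 < 0.9 is true → IN Λ
[4] lift (-8,-15): star map gives 1.2705; window check -0.5 ≤ 1.2705 < 0.9 is false → out
[5] lift (-10,-16): star map gives -0.1115; window check -0.5 ≤ -0.1115 < 0.9 is true → IN Λ
[6] lift (-8,-13): star map gives 0.0344; window check -0.5 ≤ 0.0344 < 0.9 is true → IN Λ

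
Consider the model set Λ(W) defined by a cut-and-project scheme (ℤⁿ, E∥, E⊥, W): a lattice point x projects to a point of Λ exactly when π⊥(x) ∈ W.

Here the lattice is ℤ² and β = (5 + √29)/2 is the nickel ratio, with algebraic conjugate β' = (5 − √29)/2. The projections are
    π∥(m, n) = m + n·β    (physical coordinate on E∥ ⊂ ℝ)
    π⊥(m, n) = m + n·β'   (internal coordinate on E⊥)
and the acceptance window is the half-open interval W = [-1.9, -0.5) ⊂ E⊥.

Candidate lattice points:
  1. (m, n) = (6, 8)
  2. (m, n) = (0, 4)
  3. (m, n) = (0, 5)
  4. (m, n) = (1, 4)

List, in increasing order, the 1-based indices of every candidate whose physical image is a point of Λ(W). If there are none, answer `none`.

Numerically β ≈ 5.192582 and β' = −1/β ≈ -0.192582.
#1 (6,8): internal coord 6 + (8)·β' = +4.459341; +4.459341 ∉ [-1.9, -0.5) → out
#2 (0,4): internal coord 0 + (4)·β' = -0.770330; -0.770330 ∈ [-1.9, -0.5) → IN Λ
#3 (0,5): internal coord 0 + (5)·β' = -0.962912; -0.962912 ∈ [-1.9, -0.5) → IN Λ
#4 (1,4): internal coord 1 + (4)·β' = +0.229670; +0.229670 ∉ [-1.9, -0.5) → out

2, 3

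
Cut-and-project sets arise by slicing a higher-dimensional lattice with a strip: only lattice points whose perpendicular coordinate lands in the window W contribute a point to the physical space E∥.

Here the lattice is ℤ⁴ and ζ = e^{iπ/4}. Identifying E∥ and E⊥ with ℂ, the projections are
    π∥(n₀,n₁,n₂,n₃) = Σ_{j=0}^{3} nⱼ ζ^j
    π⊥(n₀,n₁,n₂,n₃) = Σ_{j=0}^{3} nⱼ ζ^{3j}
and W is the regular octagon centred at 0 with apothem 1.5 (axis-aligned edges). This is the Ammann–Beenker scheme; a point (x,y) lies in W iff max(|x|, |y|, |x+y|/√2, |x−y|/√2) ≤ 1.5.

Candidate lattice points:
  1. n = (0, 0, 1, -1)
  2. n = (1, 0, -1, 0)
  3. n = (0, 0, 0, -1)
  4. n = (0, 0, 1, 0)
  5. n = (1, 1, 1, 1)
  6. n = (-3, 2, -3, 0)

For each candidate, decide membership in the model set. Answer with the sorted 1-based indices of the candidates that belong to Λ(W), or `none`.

π⊥(n) = n₀ + n₁ζ³ + n₂ζ⁶ + n₃ζ⁹ where ζ = e^{iπ/4}.
candidate 1: n = (0, 0, 1, -1) → π⊥ ≈ (-0.7071, -1.7071); max(|x|,|y|,|x±y|/√2) = 1.7071 > 1.5 ⇒ ∉ W
candidate 2: n = (1, 0, -1, 0) → π⊥ ≈ (+1.0000, +1.0000); max(|x|,|y|,|x±y|/√2) = 1.4142 ≤ 1.5 ⇒ ∈ W
candidate 3: n = (0, 0, 0, -1) → π⊥ ≈ (-0.7071, -0.7071); max(|x|,|y|,|x±y|/√2) = 1.0000 ≤ 1.5 ⇒ ∈ W
candidate 4: n = (0, 0, 1, 0) → π⊥ ≈ (+0.0000, -1.0000); max(|x|,|y|,|x±y|/√2) = 1.0000 ≤ 1.5 ⇒ ∈ W
candidate 5: n = (1, 1, 1, 1) → π⊥ ≈ (+1.0000, +0.4142); max(|x|,|y|,|x±y|/√2) = 1.0000 ≤ 1.5 ⇒ ∈ W
candidate 6: n = (-3, 2, -3, 0) → π⊥ ≈ (-4.4142, +4.4142); max(|x|,|y|,|x±y|/√2) = 6.2426 > 1.5 ⇒ ∉ W

2, 3, 4, 5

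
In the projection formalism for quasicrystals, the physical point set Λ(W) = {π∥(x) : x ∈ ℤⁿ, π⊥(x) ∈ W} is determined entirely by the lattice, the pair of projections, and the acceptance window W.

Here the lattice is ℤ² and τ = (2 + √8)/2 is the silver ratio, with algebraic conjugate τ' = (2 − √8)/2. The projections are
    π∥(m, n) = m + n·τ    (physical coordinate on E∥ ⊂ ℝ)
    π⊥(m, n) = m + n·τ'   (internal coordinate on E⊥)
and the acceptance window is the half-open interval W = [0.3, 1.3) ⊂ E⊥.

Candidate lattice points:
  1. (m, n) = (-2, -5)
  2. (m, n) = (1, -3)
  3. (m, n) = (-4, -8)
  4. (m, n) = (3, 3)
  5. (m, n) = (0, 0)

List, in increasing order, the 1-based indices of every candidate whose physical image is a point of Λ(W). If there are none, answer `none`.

Compute τ' = (2−√8)/2 = -0.41421, so π⊥(m,n) = m -0.41421·n.
[1] lift (-2,-5): star map gives 0.07107; window check 0.3 ≤ 0.07107 < 1.3 is false → out
[2] lift (1,-3): star map gives 2.24264; window check 0.3 ≤ 2.24264 < 1.3 is false → out
[3] lift (-4,-8): star map gives -0.68629; window check 0.3 ≤ -0.68629 < 1.3 is false → out
[4] lift (3,3): star map gives 1.75736; window check 0.3 ≤ 1.75736 < 1.3 is false → out
[5] lift (0,0): star map gives 0.00000; window check 0.3 ≤ 0.00000 < 1.3 is false → out

none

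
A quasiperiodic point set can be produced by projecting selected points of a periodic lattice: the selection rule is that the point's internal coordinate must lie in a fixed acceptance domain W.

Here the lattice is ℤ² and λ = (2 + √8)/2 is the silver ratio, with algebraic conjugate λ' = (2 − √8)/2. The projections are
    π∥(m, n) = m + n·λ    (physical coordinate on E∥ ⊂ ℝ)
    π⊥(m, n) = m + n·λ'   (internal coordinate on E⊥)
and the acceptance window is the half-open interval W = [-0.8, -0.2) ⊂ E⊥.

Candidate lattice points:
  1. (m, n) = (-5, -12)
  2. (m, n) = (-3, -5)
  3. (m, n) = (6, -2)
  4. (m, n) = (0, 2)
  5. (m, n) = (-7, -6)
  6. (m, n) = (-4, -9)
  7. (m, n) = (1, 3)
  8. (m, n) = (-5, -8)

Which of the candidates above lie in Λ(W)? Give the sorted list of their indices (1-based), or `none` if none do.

6, 7

Numerically λ ≈ 2.414214 and λ' = −1/λ ≈ -0.414214.
candidate 1: (m,n)=(-5,-12) → π∥ = -5-12·λ ≈ -33.970563, π⊥ = -5-12·λ' ≈ -0.029437 ∉ [-0.8, -0.2) ⇒ out
candidate 2: (m,n)=(-3,-5) → π∥ = -3-5·λ ≈ -15.071068, π⊥ = -3-5·λ' ≈ -0.928932 ∉ [-0.8, -0.2) ⇒ out
candidate 3: (m,n)=(6,-2) → π∥ = 6-2·λ ≈ 1.171573, π⊥ = 6-2·λ' ≈ 6.828427 ∉ [-0.8, -0.2) ⇒ out
candidate 4: (m,n)=(0,2) → π∥ = 0+2·λ ≈ 4.828427, π⊥ = 0+2·λ' ≈ -0.828427 ∉ [-0.8, -0.2) ⇒ out
candidate 5: (m,n)=(-7,-6) → π∥ = -7-6·λ ≈ -21.485281, π⊥ = -7-6·λ' ≈ -4.514719 ∉ [-0.8, -0.2) ⇒ out
candidate 6: (m,n)=(-4,-9) → π∥ = -4-9·λ ≈ -25.727922, π⊥ = -4-9·λ' ≈ -0.272078 ∈ [-0.8, -0.2) ⇒ IN Λ
candidate 7: (m,n)=(1,3) → π∥ = 1+3·λ ≈ 8.242641, π⊥ = 1+3·λ' ≈ -0.242641 ∈ [-0.8, -0.2) ⇒ IN Λ
candidate 8: (m,n)=(-5,-8) → π∥ = -5-8·λ ≈ -24.313708, π⊥ = -5-8·λ' ≈ -1.686292 ∉ [-0.8, -0.2) ⇒ out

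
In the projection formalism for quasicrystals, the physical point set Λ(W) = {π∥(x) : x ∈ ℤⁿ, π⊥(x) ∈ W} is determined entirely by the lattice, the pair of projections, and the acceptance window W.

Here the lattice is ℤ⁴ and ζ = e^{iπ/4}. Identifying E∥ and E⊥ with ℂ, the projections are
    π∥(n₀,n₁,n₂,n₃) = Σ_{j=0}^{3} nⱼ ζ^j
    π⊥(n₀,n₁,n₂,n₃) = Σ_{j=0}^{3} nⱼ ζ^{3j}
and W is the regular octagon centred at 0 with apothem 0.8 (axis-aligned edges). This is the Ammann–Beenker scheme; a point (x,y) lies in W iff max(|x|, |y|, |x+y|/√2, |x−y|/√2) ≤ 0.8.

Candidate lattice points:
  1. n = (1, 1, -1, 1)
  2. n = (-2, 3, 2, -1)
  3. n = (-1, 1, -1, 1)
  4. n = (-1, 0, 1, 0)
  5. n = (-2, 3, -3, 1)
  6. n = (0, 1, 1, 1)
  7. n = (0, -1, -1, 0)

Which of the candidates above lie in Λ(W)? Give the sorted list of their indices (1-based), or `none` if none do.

With ζ = e^{iπ/4} the internal vectors are ζ^0,ζ^3,ζ^6,ζ^9.
candidate 1: n = (1, 1, -1, 1) → π⊥ ≈ (+1.0000, +2.4142); max(|x|,|y|,|x±y|/√2) = 2.4142 > 0.8 ⇒ ∉ W
candidate 2: n = (-2, 3, 2, -1) → π⊥ ≈ (-4.8284, -0.5858); max(|x|,|y|,|x±y|/√2) = 4.8284 > 0.8 ⇒ ∉ W
candidate 3: n = (-1, 1, -1, 1) → π⊥ ≈ (-1.0000, +2.4142); max(|x|,|y|,|x±y|/√2) = 2.4142 > 0.8 ⇒ ∉ W
candidate 4: n = (-1, 0, 1, 0) → π⊥ ≈ (-1.0000, -1.0000); max(|x|,|y|,|x±y|/√2) = 1.4142 > 0.8 ⇒ ∉ W
candidate 5: n = (-2, 3, -3, 1) → π⊥ ≈ (-3.4142, +5.8284); max(|x|,|y|,|x±y|/√2) = 6.5355 > 0.8 ⇒ ∉ W
candidate 6: n = (0, 1, 1, 1) → π⊥ ≈ (+0.0000, +0.4142); max(|x|,|y|,|x±y|/√2) = 0.4142 ≤ 0.8 ⇒ ∈ W
candidate 7: n = (0, -1, -1, 0) → π⊥ ≈ (+0.7071, +0.2929); max(|x|,|y|,|x±y|/√2) = 0.7071 ≤ 0.8 ⇒ ∈ W

6, 7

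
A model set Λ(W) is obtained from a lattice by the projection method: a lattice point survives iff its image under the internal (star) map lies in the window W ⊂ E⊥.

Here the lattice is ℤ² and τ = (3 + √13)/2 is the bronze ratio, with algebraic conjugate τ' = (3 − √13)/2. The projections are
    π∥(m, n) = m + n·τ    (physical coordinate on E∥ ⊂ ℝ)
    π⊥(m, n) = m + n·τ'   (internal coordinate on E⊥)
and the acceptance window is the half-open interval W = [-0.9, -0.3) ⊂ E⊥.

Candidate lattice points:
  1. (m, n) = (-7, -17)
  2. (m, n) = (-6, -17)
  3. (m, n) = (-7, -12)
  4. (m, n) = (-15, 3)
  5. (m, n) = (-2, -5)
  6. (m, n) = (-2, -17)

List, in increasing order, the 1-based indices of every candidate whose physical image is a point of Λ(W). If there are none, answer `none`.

2, 5

Compute τ' = (3−√13)/2 = -0.30278, so π⊥(m,n) = m -0.30278·n.
#1 (-7,-17): internal coord -7 + (-17)·τ' = -1.85281; -1.85281 ∉ [-0.9, -0.3) → out
#2 (-6,-17): internal coord -6 + (-17)·τ' = -0.85281; -0.85281 ∈ [-0.9, -0.3) → IN Λ
#3 (-7,-12): internal coord -7 + (-12)·τ' = -3.36669; -3.36669 ∉ [-0.9, -0.3) → out
#4 (-15,3): internal coord -15 + (3)·τ' = -15.90833; -15.90833 ∉ [-0.9, -0.3) → out
#5 (-2,-5): internal coord -2 + (-5)·τ' = -0.48612; -0.48612 ∈ [-0.9, -0.3) → IN Λ
#6 (-2,-17): internal coord -2 + (-17)·τ' = +3.14719; +3.14719 ∉ [-0.9, -0.3) → out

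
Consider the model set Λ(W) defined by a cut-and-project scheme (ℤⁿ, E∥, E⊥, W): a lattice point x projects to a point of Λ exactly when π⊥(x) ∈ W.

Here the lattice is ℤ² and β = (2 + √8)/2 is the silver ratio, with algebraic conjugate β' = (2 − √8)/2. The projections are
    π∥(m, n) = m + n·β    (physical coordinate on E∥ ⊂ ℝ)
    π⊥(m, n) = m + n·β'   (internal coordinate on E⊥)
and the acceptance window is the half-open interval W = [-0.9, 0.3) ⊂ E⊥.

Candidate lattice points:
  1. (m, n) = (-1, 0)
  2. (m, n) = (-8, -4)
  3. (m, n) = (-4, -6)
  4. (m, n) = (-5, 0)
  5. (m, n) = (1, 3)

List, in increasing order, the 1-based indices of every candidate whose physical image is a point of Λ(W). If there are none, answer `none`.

5

Numerically β ≈ 2.4142 and β' = −1/β ≈ -0.4142.
[1] lift (-1,0): star map gives -1.0000; window check -0.9 ≤ -1.0000 < 0.3 is false → out
[2] lift (-8,-4): star map gives -6.3431; window check -0.9 ≤ -6.3431 < 0.3 is false → out
[3] lift (-4,-6): star map gives -1.5147; window check -0.9 ≤ -1.5147 < 0.3 is false → out
[4] lift (-5,0): star map gives -5.0000; window check -0.9 ≤ -5.0000 < 0.3 is false → out
[5] lift (1,3): star map gives -0.2426; window check -0.9 ≤ -0.2426 < 0.3 is true → IN Λ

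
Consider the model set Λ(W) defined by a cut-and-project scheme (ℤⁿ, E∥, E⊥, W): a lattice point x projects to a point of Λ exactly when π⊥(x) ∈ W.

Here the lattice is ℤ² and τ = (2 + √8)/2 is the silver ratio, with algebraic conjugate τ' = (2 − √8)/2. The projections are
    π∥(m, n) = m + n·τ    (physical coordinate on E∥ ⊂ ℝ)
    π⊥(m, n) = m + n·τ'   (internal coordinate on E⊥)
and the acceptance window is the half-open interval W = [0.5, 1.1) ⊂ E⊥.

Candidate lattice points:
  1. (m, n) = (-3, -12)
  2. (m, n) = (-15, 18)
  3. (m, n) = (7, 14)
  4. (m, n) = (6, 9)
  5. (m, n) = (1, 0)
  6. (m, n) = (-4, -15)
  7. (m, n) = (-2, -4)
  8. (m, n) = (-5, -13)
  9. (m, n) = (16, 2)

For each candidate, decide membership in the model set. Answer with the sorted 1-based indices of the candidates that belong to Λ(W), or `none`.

Compute τ' = (2−√8)/2 = -0.41421, so π⊥(m,n) = m -0.41421·n.
[1] lift (-3,-12): star map gives 1.97056; window check 0.5 ≤ 1.97056 < 1.1 is false → out
[2] lift (-15,18): star map gives -22.45584; window check 0.5 ≤ -22.45584 < 1.1 is false → out
[3] lift (7,14): star map gives 1.20101; window check 0.5 ≤ 1.20101 < 1.1 is false → out
[4] lift (6,9): star map gives 2.27208; window check 0.5 ≤ 2.27208 < 1.1 is false → out
[5] lift (1,0): star map gives 1.00000; window check 0.5 ≤ 1.00000 < 1.1 is true → IN Λ
[6] lift (-4,-15): star map gives 2.21320; window check 0.5 ≤ 2.21320 < 1.1 is false → out
[7] lift (-2,-4): star map gives -0.34315; window check 0.5 ≤ -0.34315 < 1.1 is false → out
[8] lift (-5,-13): star map gives 0.38478; window check 0.5 ≤ 0.38478 < 1.1 is false → out
[9] lift (16,2): star map gives 15.17157; window check 0.5 ≤ 15.17157 < 1.1 is false → out

5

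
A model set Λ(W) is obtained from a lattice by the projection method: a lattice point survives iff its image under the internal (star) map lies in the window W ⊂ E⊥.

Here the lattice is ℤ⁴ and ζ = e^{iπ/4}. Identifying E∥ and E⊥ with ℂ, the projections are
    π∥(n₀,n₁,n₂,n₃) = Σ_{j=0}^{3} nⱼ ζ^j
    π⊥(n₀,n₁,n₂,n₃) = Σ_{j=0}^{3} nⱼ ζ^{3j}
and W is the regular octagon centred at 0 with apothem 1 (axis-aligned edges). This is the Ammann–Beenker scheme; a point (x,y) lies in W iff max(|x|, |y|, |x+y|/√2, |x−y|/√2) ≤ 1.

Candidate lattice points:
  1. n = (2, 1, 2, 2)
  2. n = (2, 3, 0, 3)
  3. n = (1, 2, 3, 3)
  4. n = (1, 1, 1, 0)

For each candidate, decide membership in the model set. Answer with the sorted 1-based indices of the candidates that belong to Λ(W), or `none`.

Internal map: ζ^{3j} for j=0..3 gives (1,0), (−√2/2,√2/2), (0,−1), (√2/2,√2/2).
#1 (2, 1, 2, 2): internal (2.7071, 0.1213); octagon support 2.7071 vs apothem 1 → ∉ W
#2 (2, 3, 0, 3): internal (2.0000, 4.2426); octagon support 4.4142 vs apothem 1 → ∉ W
#3 (1, 2, 3, 3): internal (1.7071, 0.5355); octagon support 1.7071 vs apothem 1 → ∉ W
#4 (1, 1, 1, 0): internal (0.2929, -0.2929); octagon support 0.4142 vs apothem 1 → ∈ W

4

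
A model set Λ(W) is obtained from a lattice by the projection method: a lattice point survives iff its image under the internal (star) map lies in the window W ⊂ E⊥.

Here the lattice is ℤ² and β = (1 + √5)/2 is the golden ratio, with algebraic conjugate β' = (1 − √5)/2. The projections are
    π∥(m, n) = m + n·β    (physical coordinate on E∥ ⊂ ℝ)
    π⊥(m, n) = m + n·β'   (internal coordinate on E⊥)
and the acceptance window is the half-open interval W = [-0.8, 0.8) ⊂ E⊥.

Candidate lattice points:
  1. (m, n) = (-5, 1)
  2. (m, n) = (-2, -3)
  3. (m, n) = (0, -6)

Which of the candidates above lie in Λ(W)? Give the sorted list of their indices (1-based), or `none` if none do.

Numerically β ≈ 1.6180 and β' = −1/β ≈ -0.6180.
candidate 1: (m,n)=(-5,1) → π∥ = -5+1·β ≈ -3.3820, π⊥ = -5+1·β' ≈ -5.6180 ∉ [-0.8, 0.8) ⇒ out
candidate 2: (m,n)=(-2,-3) → π∥ = -2-3·β ≈ -6.8541, π⊥ = -2-3·β' ≈ -0.1459 ∈ [-0.8, 0.8) ⇒ IN Λ
candidate 3: (m,n)=(0,-6) → π∥ = 0-6·β ≈ -9.7082, π⊥ = 0-6·β' ≈ 3.7082 ∉ [-0.8, 0.8) ⇒ out

2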